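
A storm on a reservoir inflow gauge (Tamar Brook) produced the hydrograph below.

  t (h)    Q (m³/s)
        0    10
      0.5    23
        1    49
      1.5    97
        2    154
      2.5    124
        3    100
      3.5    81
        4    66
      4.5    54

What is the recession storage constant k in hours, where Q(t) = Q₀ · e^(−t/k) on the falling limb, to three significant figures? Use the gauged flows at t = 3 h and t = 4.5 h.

On the falling limb, Q drops from 100 to 54 m³/s between t = 3 h and t = 4.5 h (Δt = 1.5 h).
k = −Δt / ln(Q₂/Q₁) = −1.5 / ln(54/100) = 2.43 h.

k ≈ 2.43 h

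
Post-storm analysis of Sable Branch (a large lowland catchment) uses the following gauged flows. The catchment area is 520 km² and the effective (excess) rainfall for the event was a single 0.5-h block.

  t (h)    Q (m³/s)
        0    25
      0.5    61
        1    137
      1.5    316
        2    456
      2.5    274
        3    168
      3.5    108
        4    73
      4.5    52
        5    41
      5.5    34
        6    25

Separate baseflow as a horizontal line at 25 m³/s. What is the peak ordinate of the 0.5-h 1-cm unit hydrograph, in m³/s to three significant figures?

Direct runoff: 0.0, 36.0, 112.0, 291.0, 431.0, 249.0, 143.0, 83.0, 48.0, 27.0, 16.0, 9.0, 0.0 m³/s; ΣQ_DR = 1445 m³/s, peak = 431.0 m³/s.
Runoff depth d = ΣQ_DR·Δt / A = 1445 × 1800 / (520 km²) = 5.002 mm.
The 1-cm UH is the DRH scaled by (10 mm)/d, so U_p = 431.0 × 10/5.002 = 862 m³/s.

U_p ≈ 862 m³/s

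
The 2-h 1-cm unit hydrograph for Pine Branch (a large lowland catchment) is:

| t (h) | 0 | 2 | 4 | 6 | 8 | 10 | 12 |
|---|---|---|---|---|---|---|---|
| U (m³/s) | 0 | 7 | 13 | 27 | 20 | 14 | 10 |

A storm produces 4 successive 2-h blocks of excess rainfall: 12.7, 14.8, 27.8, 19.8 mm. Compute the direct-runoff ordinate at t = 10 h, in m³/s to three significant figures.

Q ≈ 148 m³/s

By discrete convolution, Q_j = Σ (P_i / 10 mm) · U_{j−i}.
At t = 10 h (j=5): Q = (12.7/10)·14 + (14.8/10)·20 + (27.8/10)·27 + (19.8/10)·13 = 148 m³/s.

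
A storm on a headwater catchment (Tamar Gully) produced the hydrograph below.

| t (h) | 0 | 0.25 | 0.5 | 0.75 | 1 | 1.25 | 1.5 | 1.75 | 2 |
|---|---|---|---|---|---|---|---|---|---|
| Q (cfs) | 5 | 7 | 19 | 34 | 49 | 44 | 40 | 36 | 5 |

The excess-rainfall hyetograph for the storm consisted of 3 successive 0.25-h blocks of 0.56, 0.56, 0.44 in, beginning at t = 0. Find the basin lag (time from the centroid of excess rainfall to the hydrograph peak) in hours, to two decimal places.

t_L ≈ 0.64 h

Centroid of excess rainfall: t_c = Σ P_i·t̄_i / ΣP_i = 0.3558 h (block centres at 0.125, 0.375, 0.625 h).
Hydrograph peak occurs at t = 1 h, so basin lag t_L = 1 − 0.3558 = 0.64 h.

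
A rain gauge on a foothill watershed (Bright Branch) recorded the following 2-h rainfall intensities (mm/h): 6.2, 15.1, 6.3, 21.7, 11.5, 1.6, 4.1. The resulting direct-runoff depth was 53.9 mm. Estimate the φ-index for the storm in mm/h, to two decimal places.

φ ≈ 7.12 mm/h

Only the 3 blocks with intensity above φ contribute runoff: 15.1, 21.7, 11.5 mm/h.
Σ(I−φ)·Δt = d  ⇒  (15.1+21.7+11.5 − 3φ)·2 = 53.9
φ = (48.30 − 53.9/2) / 3 = 7.12 mm/h.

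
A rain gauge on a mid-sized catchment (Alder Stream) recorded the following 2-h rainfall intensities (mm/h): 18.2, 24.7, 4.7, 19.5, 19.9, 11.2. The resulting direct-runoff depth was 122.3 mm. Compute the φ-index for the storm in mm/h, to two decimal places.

Only the 5 blocks with intensity above φ contribute runoff: 18.2, 24.7, 19.5, 19.9, 11.2 mm/h.
Σ(I−φ)·Δt = d  ⇒  (18.2+24.7+19.5+19.9+11.2 − 5φ)·2 = 122.3
φ = (93.50 − 122.3/2) / 5 = 6.47 mm/h.

φ ≈ 6.47 mm/h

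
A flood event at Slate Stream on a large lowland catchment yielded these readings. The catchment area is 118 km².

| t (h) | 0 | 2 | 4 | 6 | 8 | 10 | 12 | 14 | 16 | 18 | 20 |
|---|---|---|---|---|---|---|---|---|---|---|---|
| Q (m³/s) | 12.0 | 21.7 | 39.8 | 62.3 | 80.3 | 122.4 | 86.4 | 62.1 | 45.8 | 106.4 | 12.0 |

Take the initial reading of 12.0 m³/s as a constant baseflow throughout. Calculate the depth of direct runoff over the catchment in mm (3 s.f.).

Direct runoff: 0.0, 9.7, 27.8, 50.3, 68.3, 110.4, 74.4, 50.1, 33.8, 94.4, 0.0 m³/s; ΣQ_DR = 519.2 m³/s.
V = ΣQ_DR · Δt = 519.2 × 7200 s = 3.738 × 10^6 m³.
Over A = 118 km², depth = V / A = 31.7 mm.

d ≈ 31.7 mm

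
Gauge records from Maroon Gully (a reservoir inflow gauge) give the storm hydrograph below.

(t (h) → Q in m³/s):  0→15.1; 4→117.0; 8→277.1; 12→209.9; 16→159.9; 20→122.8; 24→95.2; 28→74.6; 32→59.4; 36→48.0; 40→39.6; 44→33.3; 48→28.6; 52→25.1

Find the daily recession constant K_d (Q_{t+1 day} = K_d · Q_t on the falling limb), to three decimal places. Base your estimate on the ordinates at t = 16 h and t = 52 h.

K_d ≈ 0.291

Between t = 16 h and t = 52 h the flow falls from 159.9 to 25.1 m³/s over 9×4 h = 36 h.
Per-interval ratio K = (25.1/159.9)^(1/9) = 0.8140; K_d = K^(24/4) = 0.291.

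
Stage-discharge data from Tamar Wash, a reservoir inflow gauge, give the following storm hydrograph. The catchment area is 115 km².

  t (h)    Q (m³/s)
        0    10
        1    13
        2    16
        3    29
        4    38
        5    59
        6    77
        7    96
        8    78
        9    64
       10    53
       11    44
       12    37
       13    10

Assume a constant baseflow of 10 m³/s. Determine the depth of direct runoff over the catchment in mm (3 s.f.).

Direct runoff: 0.0, 3.0, 6.0, 19.0, 28.0, 49.0, 67.0, 86.0, 68.0, 54.0, 43.0, 34.0, 27.0, 0.0 m³/s; ΣQ_DR = 484.0 m³/s.
V = ΣQ_DR · Δt = 484.0 × 3600 s = 1.742 × 10^6 m³.
Over A = 115 km², depth = V / A = 15.2 mm.

d ≈ 15.2 mm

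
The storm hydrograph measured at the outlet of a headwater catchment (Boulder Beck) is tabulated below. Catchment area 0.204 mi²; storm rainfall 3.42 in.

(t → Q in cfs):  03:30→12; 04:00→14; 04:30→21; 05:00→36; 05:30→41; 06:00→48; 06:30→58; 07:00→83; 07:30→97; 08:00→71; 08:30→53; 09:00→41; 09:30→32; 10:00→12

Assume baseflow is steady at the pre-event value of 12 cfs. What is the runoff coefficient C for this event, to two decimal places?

C ≈ 0.50

ΣQ_DR = 451.0 cfs; V = ΣQ_DR·Δt = 8.118 × 10^5 ft³.
Runoff depth d = V / A = 1.713 in.
C = d / P = 1.713 / 3.42 = 0.50.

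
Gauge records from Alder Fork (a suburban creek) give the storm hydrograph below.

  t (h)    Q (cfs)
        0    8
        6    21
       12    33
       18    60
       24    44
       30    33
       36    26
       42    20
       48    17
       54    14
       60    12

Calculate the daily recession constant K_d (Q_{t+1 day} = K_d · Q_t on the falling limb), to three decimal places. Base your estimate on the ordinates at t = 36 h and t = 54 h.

K_d ≈ 0.438

Between t = 36 h and t = 54 h the flow falls from 26 to 14 cfs over 3×6 h = 18 h.
Per-interval ratio K = (14/26)^(1/3) = 0.8136; K_d = K^(24/6) = 0.438.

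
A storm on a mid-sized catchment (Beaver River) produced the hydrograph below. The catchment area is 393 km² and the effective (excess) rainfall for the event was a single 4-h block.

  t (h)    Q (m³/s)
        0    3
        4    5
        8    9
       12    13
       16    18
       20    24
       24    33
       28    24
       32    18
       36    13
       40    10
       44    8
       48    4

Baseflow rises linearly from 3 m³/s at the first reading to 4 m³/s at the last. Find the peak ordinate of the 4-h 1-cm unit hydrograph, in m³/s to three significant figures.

Direct runoff: 0.00, 1.92, 5.83, 9.75, 14.67, 20.58, 29.50, 20.42, 14.33, 9.25, 6.17, 4.08, 0.00 m³/s; ΣQ_DR = 136.5 m³/s, peak = 29.50 m³/s.
Runoff depth d = ΣQ_DR·Δt / A = 136.5 × 14400 / (393 km²) = 5.002 mm.
The 1-cm UH is the DRH scaled by (10 mm)/d, so U_p = 29.50 × 10/5.002 = 59.0 m³/s.

U_p ≈ 59.0 m³/s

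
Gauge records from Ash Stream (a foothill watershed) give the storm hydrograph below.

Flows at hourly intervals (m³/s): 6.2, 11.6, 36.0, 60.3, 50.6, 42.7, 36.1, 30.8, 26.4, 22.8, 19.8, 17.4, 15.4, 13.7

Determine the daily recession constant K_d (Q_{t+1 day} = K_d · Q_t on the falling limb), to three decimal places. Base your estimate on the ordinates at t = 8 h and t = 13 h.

K_d ≈ 0.043

Between t = 8 h and t = 13 h the flow falls from 26.4 to 13.7 m³/s over 5×1 h = 5 h.
Per-interval ratio K = (13.7/26.4)^(1/5) = 0.8770; K_d = K^(24/1) = 0.043.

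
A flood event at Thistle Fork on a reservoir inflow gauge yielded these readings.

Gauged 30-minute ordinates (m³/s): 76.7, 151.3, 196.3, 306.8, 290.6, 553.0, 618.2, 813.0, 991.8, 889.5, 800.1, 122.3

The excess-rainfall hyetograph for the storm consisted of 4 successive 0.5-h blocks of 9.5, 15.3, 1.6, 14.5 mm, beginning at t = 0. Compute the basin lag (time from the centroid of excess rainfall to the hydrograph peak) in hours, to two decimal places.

Centroid of excess rainfall: t_c = Σ P_i·t̄_i / ΣP_i = 1.0079 h (block centres at 0.25, 0.75, 1.25, 1.75 h).
Hydrograph peak occurs at t = 4 h, so basin lag t_L = 4 − 1.0079 = 2.99 h.

t_L ≈ 2.99 h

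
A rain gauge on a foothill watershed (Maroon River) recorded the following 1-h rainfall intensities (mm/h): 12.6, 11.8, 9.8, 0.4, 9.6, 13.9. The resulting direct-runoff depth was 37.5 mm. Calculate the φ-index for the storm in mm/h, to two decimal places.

φ ≈ 4.04 mm/h

Only the 5 blocks with intensity above φ contribute runoff: 12.6, 11.8, 9.8, 9.6, 13.9 mm/h.
Σ(I−φ)·Δt = d  ⇒  (12.6+11.8+9.8+9.6+13.9 − 5φ)·1 = 37.5
φ = (57.70 − 37.5/1) / 5 = 4.04 mm/h.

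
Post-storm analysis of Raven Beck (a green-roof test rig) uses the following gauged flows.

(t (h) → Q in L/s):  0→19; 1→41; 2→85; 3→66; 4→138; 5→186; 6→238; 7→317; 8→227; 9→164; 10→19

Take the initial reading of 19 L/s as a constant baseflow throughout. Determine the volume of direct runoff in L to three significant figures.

V ≈ 4.65 × 10^6 L

Direct-runoff ordinates (Q − Q_b): 0.0, 22.0, 66.0, 47.0, 119.0, 167.0, 219.0, 298.0, 208.0, 145.0, 0.0 L/s.
ΣQ_DR = 1291 L/s.
With Δt = 1 h = 3600 s, V = ΣQ_DR · Δt = 1291 × 3600 = 4.65 × 10^6 L.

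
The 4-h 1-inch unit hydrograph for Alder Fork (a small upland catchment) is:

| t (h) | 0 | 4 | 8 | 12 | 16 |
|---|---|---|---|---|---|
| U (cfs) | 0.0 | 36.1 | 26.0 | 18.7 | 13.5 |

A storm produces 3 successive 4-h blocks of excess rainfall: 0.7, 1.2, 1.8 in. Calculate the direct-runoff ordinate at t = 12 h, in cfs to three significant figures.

Q ≈ 109 cfs

By discrete convolution, Q_j = Σ (P_i / 1 in) · U_{j−i}.
At t = 12 h (j=3): Q = (0.7/1)·18.7 + (1.2/1)·26.0 + (1.8/1)·36.1 = 109 cfs.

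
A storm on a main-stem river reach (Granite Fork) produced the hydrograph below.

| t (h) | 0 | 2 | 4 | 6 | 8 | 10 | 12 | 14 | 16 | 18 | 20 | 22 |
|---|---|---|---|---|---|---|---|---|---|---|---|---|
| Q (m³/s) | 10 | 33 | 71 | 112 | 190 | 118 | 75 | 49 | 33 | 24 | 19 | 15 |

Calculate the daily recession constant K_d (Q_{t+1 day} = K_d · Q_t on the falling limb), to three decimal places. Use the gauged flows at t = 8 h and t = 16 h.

Between t = 8 h and t = 16 h the flow falls from 190 to 33 m³/s over 4×2 h = 8 h.
Per-interval ratio K = (33/190)^(1/4) = 0.6456; K_d = K^(24/2) = 0.005.

K_d ≈ 0.005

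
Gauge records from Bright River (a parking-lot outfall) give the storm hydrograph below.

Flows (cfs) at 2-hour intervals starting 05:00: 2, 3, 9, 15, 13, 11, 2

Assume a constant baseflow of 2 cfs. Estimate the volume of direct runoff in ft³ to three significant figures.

V ≈ 2.95 × 10^5 ft³

Direct-runoff ordinates (Q − Q_b): 0.0, 1.0, 7.0, 13.0, 11.0, 9.0, 0.0 cfs.
ΣQ_DR = 41.00 cfs.
With Δt = 2 h = 7200 s, V = ΣQ_DR · Δt = 41.00 × 7200 = 2.95 × 10^5 ft³.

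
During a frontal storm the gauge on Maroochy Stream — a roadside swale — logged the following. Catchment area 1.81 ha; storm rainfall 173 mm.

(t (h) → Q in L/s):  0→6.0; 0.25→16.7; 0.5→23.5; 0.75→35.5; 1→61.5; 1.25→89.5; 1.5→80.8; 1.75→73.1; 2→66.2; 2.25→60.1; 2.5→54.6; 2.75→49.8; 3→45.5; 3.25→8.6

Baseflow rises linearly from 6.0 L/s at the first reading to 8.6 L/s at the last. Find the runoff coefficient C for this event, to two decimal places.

C ≈ 0.16

ΣQ_DR = 569.2 L/s; V = ΣQ_DR·Δt = 5.123 × 10^5 L.
Runoff depth d = V / A = 28.30 mm.
C = d / P = 28.30 / 173 = 0.16.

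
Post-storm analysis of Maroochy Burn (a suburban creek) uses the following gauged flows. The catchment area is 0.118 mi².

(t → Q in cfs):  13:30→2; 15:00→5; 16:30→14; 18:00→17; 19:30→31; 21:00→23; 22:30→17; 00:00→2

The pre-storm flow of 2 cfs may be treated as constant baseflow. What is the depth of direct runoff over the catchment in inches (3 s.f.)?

Direct runoff: 0.0, 3.0, 12.0, 15.0, 29.0, 21.0, 15.0, 0.0 cfs; ΣQ_DR = 95.00 cfs.
V = ΣQ_DR · Δt = 95.00 × 5400 s = 5.130 × 10^5 ft³.
Over A = 0.118 mi², depth = V / A = 1.87 in.

d ≈ 1.87 in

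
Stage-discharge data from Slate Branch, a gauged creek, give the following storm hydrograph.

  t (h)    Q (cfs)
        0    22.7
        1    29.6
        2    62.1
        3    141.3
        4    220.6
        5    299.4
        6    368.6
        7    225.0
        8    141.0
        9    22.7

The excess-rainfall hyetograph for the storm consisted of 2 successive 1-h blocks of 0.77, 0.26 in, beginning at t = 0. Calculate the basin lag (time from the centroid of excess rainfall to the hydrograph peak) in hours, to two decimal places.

Centroid of excess rainfall: t_c = Σ P_i·t̄_i / ΣP_i = 0.7524 h (block centres at 0.5, 1.5 h).
Hydrograph peak occurs at t = 6 h, so basin lag t_L = 6 − 0.7524 = 5.25 h.

t_L ≈ 5.25 h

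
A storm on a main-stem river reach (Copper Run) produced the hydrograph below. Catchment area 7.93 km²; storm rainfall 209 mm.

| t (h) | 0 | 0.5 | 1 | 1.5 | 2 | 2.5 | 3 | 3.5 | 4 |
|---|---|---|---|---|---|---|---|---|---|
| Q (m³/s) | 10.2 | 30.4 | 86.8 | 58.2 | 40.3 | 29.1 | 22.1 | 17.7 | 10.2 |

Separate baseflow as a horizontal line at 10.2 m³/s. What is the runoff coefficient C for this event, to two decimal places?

ΣQ_DR = 213.2 m³/s; V = ΣQ_DR·Δt = 3.838 × 10^5 m³.
Runoff depth d = V / A = 48.39 mm.
C = d / P = 48.39 / 209 = 0.23.

C ≈ 0.23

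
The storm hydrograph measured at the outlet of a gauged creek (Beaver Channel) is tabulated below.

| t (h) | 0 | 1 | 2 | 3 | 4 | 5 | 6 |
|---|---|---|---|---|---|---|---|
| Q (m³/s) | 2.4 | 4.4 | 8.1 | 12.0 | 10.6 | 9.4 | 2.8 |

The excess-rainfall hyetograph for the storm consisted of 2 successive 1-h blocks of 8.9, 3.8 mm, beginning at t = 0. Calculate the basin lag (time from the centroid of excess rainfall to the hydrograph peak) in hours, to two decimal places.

t_L ≈ 2.20 h

Centroid of excess rainfall: t_c = Σ P_i·t̄_i / ΣP_i = 0.7992 h (block centres at 0.5, 1.5 h).
Hydrograph peak occurs at t = 3 h, so basin lag t_L = 3 − 0.7992 = 2.20 h.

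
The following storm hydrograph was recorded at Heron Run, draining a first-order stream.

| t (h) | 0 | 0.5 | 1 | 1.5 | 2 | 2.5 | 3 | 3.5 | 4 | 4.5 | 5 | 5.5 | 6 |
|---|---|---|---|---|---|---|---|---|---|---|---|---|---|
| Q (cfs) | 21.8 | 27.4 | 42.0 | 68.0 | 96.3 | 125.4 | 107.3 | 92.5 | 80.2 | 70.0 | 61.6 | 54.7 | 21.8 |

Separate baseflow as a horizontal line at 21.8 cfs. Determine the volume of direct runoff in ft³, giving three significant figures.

V ≈ 1.05 × 10^6 ft³

Direct-runoff ordinates (Q − Q_b): 0.0, 5.6, 20.2, 46.2, 74.5, 103.6, 85.5, 70.7, 58.4, 48.2, 39.8, 32.9, 0.0 cfs.
ΣQ_DR = 585.6 cfs.
With Δt = 0.5 h = 1800 s, V = ΣQ_DR · Δt = 585.6 × 1800 = 1.05 × 10^6 ft³.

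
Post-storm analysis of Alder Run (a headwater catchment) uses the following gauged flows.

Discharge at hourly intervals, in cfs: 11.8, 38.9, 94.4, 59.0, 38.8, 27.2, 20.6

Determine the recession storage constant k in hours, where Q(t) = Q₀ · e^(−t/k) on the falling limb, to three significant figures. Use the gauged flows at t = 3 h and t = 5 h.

On the falling limb, Q drops from 59.0 to 27.2 cfs between t = 3 h and t = 5 h (Δt = 2 h).
k = −Δt / ln(Q₂/Q₁) = −2 / ln(27.2/59.0) = 2.58 h.

k ≈ 2.58 h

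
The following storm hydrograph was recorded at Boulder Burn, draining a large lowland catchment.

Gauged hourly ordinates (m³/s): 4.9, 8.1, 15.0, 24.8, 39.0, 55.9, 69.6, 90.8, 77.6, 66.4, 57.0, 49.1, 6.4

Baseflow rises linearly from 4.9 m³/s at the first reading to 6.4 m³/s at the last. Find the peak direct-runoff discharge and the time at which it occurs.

Q_p = 85.03 m³/s at t = 7 h

Subtracting baseflow gives direct-runoff ordinates: 0.00, 3.08, 9.85, 19.52, 33.60, 50.38, 63.95, 85.03, 71.70, 60.38, 50.85, 42.83, 0.00 m³/s.
The maximum is 85.03 m³/s, occurring at the reading for t = 7 h.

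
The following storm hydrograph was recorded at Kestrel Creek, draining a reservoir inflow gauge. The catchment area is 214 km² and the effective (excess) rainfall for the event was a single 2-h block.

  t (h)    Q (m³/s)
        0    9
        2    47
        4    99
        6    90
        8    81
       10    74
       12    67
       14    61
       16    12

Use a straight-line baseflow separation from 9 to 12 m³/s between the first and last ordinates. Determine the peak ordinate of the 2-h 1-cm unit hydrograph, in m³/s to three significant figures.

Direct runoff: 0.00, 37.62, 89.25, 79.88, 70.50, 63.12, 55.75, 49.38, 0.00 m³/s; ΣQ_DR = 445.5 m³/s, peak = 89.25 m³/s.
Runoff depth d = ΣQ_DR·Δt / A = 445.5 × 7200 / (214 km²) = 14.99 mm.
The 1-cm UH is the DRH scaled by (10 mm)/d, so U_p = 89.25 × 10/14.99 = 59.5 m³/s.

U_p ≈ 59.5 m³/s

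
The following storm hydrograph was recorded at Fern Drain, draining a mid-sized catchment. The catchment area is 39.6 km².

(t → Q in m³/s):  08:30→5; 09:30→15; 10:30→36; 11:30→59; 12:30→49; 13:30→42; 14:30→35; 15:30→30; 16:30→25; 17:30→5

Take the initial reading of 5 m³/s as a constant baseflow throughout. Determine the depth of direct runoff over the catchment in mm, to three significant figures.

d ≈ 22.8 mm

Direct runoff: 0.0, 10.0, 31.0, 54.0, 44.0, 37.0, 30.0, 25.0, 20.0, 0.0 m³/s; ΣQ_DR = 251.0 m³/s.
V = ΣQ_DR · Δt = 251.0 × 3600 s = 9.036 × 10^5 m³.
Over A = 39.6 km², depth = V / A = 22.8 mm.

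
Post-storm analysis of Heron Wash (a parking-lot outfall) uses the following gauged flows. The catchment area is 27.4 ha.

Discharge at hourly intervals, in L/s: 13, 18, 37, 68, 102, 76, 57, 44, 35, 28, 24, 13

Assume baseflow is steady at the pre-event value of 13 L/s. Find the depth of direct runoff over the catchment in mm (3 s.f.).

Direct runoff: 0.0, 5.0, 24.0, 55.0, 89.0, 63.0, 44.0, 31.0, 22.0, 15.0, 11.0, 0.0 L/s; ΣQ_DR = 359.0 L/s.
V = ΣQ_DR · Δt = 359.0 × 3600 s = 1.292 × 10^6 L.
Over A = 27.4 ha, depth = V / A = 4.72 mm.

d ≈ 4.72 mm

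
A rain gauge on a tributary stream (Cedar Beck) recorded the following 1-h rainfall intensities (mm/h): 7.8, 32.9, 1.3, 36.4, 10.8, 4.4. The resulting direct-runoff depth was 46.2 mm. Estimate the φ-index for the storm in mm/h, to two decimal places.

Only the 2 blocks with intensity above φ contribute runoff: 32.9, 36.4 mm/h.
Σ(I−φ)·Δt = d  ⇒  (32.9+36.4 − 2φ)·1 = 46.2
φ = (69.30 − 46.2/1) / 2 = 11.55 mm/h.

φ ≈ 11.55 mm/h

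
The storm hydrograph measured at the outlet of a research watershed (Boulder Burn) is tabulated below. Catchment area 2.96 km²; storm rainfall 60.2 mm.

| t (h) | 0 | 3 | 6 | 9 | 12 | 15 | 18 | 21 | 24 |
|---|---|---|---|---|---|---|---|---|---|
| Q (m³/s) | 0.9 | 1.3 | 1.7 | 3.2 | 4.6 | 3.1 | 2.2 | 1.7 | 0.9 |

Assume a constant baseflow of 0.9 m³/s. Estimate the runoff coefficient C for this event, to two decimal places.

C ≈ 0.70

ΣQ_DR = 11.50 m³/s; V = ΣQ_DR·Δt = 1.242 × 10^5 m³.
Runoff depth d = V / A = 41.96 mm.
C = d / P = 41.96 / 60.2 = 0.70.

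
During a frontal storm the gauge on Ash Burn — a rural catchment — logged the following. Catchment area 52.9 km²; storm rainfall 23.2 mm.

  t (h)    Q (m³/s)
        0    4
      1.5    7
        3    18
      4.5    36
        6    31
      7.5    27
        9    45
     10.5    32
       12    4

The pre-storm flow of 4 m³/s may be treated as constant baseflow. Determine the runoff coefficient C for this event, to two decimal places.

C ≈ 0.74

ΣQ_DR = 168.0 m³/s; V = ΣQ_DR·Δt = 9.072 × 10^5 m³.
Runoff depth d = V / A = 17.15 mm.
C = d / P = 17.15 / 23.2 = 0.74.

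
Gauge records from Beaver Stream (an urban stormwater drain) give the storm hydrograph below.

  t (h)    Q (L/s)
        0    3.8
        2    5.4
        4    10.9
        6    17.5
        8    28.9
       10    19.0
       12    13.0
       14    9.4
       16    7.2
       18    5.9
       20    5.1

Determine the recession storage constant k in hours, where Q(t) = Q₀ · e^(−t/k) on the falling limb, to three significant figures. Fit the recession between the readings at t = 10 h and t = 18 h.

k ≈ 6.84 h

On the falling limb, Q drops from 19.0 to 5.9 L/s between t = 10 h and t = 18 h (Δt = 8 h).
k = −Δt / ln(Q₂/Q₁) = −8 / ln(5.9/19.0) = 6.84 h.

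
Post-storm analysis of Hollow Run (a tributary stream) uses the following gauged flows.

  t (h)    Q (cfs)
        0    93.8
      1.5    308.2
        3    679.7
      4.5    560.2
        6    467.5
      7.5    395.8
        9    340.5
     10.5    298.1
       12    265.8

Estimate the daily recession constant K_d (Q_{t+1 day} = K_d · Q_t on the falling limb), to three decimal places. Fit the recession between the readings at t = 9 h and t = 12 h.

Between t = 9 h and t = 12 h the flow falls from 340.5 to 265.8 cfs over 2×1.5 h = 3 h.
Per-interval ratio K = (265.8/340.5)^(1/2) = 0.8835; K_d = K^(24/1.5) = 0.138.

K_d ≈ 0.138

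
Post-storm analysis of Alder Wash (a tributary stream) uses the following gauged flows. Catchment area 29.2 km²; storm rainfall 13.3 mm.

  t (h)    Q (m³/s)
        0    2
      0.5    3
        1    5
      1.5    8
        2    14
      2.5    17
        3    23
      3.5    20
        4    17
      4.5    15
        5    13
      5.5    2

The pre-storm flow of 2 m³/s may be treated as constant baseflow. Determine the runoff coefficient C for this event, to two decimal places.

C ≈ 0.53

ΣQ_DR = 115.0 m³/s; V = ΣQ_DR·Δt = 2.070 × 10^5 m³.
Runoff depth d = V / A = 7.089 mm.
C = d / P = 7.089 / 13.3 = 0.53.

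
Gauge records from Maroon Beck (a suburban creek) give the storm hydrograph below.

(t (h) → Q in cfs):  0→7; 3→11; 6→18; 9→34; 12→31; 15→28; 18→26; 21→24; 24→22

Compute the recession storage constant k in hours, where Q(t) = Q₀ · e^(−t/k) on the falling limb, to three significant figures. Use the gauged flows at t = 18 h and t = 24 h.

k ≈ 35.9 h

On the falling limb, Q drops from 26 to 22 cfs between t = 18 h and t = 24 h (Δt = 6 h).
k = −Δt / ln(Q₂/Q₁) = −6 / ln(22/26) = 35.9 h.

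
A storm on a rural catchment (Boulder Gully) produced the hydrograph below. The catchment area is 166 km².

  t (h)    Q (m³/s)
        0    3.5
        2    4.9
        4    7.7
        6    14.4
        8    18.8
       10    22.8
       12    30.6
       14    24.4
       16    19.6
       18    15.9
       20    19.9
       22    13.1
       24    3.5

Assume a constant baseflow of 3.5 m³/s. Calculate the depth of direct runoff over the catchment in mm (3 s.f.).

d ≈ 6.66 mm

Direct runoff: 0.0, 1.4, 4.2, 10.9, 15.3, 19.3, 27.1, 20.9, 16.1, 12.4, 16.4, 9.6, 0.0 m³/s; ΣQ_DR = 153.6 m³/s.
V = ΣQ_DR · Δt = 153.6 × 7200 s = 1.106 × 10^6 m³.
Over A = 166 km², depth = V / A = 6.66 mm.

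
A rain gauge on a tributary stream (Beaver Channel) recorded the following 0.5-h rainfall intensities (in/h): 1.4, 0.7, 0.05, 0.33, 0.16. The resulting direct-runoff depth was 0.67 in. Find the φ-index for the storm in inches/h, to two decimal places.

Only the 2 blocks with intensity above φ contribute runoff: 1.4, 0.7 in/h.
Σ(I−φ)·Δt = d  ⇒  (1.4+0.7 − 2φ)·0.5 = 0.67
φ = (2.100 − 0.67/0.5) / 2 = 0.38 in/h.

φ ≈ 0.38 in/h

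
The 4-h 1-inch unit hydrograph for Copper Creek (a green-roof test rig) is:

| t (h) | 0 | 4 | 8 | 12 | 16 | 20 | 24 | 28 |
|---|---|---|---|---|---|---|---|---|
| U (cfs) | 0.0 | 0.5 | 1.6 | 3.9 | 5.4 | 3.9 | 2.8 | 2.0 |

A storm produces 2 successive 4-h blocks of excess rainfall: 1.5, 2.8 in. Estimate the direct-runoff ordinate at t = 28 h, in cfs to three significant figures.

By discrete convolution, Q_j = Σ (P_i / 1 in) · U_{j−i}.
At t = 28 h (j=7): Q = (1.5/1)·2.0 + (2.8/1)·2.8 = 10.8 cfs.

Q ≈ 10.8 cfs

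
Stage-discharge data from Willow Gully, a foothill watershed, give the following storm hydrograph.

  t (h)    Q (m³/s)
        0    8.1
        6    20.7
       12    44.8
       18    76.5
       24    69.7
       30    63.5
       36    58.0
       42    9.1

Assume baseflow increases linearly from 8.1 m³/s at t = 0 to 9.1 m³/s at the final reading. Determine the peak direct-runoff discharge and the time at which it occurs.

Q_p = 67.97 m³/s at t = 18 h

Subtracting baseflow gives direct-runoff ordinates: 0.00, 12.46, 36.41, 67.97, 61.03, 54.69, 49.04, 0.00 m³/s.
The maximum is 67.97 m³/s, occurring at the reading for t = 18 h.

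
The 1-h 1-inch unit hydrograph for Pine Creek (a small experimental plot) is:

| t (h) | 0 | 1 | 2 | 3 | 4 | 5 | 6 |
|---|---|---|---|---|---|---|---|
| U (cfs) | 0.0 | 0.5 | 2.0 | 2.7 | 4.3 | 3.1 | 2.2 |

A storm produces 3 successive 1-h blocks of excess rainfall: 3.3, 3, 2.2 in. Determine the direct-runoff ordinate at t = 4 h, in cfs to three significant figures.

Q ≈ 26.7 cfs

By discrete convolution, Q_j = Σ (P_i / 1 in) · U_{j−i}.
At t = 4 h (j=4): Q = (3.3/1)·4.3 + (3/1)·2.7 + (2.2/1)·2.0 = 26.7 cfs.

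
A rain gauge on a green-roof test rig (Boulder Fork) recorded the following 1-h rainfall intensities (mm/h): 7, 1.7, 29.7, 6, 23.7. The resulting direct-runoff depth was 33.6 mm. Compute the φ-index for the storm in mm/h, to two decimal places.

Only the 2 blocks with intensity above φ contribute runoff: 29.7, 23.7 mm/h.
Σ(I−φ)·Δt = d  ⇒  (29.7+23.7 − 2φ)·1 = 33.6
φ = (53.40 − 33.6/1) / 2 = 9.90 mm/h.

φ ≈ 9.90 mm/h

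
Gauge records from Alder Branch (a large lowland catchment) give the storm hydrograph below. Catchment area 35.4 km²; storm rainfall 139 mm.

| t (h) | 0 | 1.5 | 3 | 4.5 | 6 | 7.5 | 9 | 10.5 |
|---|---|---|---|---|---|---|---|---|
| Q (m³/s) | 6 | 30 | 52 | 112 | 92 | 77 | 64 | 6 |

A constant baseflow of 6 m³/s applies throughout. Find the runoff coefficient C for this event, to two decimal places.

ΣQ_DR = 391.0 m³/s; V = ΣQ_DR·Δt = 2.111 × 10^6 m³.
Runoff depth d = V / A = 59.64 mm.
C = d / P = 59.64 / 139 = 0.43.

C ≈ 0.43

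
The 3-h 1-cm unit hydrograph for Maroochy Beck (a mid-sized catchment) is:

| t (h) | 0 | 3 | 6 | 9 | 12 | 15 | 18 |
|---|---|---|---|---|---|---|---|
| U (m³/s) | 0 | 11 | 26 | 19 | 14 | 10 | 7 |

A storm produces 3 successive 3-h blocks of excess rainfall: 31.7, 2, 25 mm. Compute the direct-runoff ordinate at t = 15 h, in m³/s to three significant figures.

Q ≈ 82.0 m³/s

By discrete convolution, Q_j = Σ (P_i / 10 mm) · U_{j−i}.
At t = 15 h (j=5): Q = (31.7/10)·10 + (2/10)·14 + (25/10)·19 = 82.0 m³/s.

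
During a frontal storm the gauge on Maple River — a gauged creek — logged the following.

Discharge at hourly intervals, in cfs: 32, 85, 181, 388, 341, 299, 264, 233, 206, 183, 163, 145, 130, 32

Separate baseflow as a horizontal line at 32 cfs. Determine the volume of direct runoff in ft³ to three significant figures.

Direct-runoff ordinates (Q − Q_b): 0.0, 53.0, 149.0, 356.0, 309.0, 267.0, 232.0, 201.0, 174.0, 151.0, 131.0, 113.0, 98.0, 0.0 cfs.
ΣQ_DR = 2234 cfs.
With Δt = 1 h = 3600 s, V = ΣQ_DR · Δt = 2234 × 3600 = 8.04 × 10^6 ft³.

V ≈ 8.04 × 10^6 ft³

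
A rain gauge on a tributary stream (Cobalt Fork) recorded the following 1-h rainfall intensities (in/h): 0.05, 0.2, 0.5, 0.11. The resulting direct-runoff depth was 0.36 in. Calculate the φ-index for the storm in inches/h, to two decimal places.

Only the 2 blocks with intensity above φ contribute runoff: 0.2, 0.5 in/h.
Σ(I−φ)·Δt = d  ⇒  (0.2+0.5 − 2φ)·1 = 0.36
φ = (0.7000 − 0.36/1) / 2 = 0.17 in/h.

φ ≈ 0.17 in/h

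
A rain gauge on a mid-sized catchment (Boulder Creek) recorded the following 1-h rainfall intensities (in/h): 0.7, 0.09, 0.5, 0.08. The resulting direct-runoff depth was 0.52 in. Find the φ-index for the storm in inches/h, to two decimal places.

φ ≈ 0.34 in/h

Only the 2 blocks with intensity above φ contribute runoff: 0.7, 0.5 in/h.
Σ(I−φ)·Δt = d  ⇒  (0.7+0.5 − 2φ)·1 = 0.52
φ = (1.200 − 0.52/1) / 2 = 0.34 in/h.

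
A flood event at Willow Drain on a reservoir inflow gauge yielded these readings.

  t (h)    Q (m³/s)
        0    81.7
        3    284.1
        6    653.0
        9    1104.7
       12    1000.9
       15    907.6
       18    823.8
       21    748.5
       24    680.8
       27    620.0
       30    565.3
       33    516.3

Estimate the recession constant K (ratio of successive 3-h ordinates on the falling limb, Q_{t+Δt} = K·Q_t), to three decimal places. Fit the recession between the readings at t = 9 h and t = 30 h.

Using the recession-limb readings at t = 9 h and t = 30 h: Q falls from 1104.7 to 565.3 m³/s over 7 intervals.
K = (Q₂/Q₁)^(1/7) = (565.3/1104.7)^(1/7) = 0.909.

K ≈ 0.909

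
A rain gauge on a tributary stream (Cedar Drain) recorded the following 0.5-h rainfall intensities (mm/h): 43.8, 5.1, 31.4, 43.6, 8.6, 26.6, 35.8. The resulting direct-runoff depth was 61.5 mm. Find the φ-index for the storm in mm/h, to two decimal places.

φ ≈ 11.64 mm/h

Only the 5 blocks with intensity above φ contribute runoff: 43.8, 31.4, 43.6, 26.6, 35.8 mm/h.
Σ(I−φ)·Δt = d  ⇒  (43.8+31.4+43.6+26.6+35.8 − 5φ)·0.5 = 61.5
φ = (181.2 − 61.5/0.5) / 5 = 11.64 mm/h.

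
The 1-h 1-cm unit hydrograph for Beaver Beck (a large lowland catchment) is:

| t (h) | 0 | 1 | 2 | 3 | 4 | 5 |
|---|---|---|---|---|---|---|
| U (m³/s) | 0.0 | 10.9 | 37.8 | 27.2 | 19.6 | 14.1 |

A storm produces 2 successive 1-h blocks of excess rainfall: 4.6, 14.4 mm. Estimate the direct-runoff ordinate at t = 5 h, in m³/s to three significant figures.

By discrete convolution, Q_j = Σ (P_i / 10 mm) · U_{j−i}.
At t = 5 h (j=5): Q = (4.6/10)·14.1 + (14.4/10)·19.6 = 34.7 m³/s.

Q ≈ 34.7 m³/s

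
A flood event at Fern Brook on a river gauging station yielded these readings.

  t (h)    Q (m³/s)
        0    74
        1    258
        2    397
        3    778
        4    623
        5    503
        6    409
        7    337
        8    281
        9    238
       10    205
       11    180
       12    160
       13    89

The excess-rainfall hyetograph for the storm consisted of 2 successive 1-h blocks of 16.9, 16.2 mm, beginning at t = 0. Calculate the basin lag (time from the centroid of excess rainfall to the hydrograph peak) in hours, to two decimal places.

Centroid of excess rainfall: t_c = Σ P_i·t̄_i / ΣP_i = 0.9894 h (block centres at 0.5, 1.5 h).
Hydrograph peak occurs at t = 3 h, so basin lag t_L = 3 − 0.9894 = 2.01 h.

t_L ≈ 2.01 h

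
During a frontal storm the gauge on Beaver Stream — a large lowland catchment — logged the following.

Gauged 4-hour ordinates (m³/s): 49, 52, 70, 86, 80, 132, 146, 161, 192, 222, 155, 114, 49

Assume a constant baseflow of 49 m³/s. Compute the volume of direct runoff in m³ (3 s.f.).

Direct-runoff ordinates (Q − Q_b): 0.0, 3.0, 21.0, 37.0, 31.0, 83.0, 97.0, 112.0, 143.0, 173.0, 106.0, 65.0, 0.0 m³/s.
ΣQ_DR = 871.0 m³/s.
With Δt = 4 h = 14400 s, V = ΣQ_DR · Δt = 871.0 × 14400 = 1.25 × 10^7 m³.

V ≈ 1.25 × 10^7 m³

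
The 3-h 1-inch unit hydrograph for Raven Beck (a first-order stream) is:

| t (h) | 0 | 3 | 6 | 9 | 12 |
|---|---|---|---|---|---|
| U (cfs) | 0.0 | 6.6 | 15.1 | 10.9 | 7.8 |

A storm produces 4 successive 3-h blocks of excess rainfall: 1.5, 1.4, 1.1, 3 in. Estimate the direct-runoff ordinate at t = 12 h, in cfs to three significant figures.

By discrete convolution, Q_j = Σ (P_i / 1 in) · U_{j−i}.
At t = 12 h (j=4): Q = (1.5/1)·7.8 + (1.4/1)·10.9 + (1.1/1)·15.1 + (3/1)·6.6 = 63.4 cfs.

Q ≈ 63.4 cfs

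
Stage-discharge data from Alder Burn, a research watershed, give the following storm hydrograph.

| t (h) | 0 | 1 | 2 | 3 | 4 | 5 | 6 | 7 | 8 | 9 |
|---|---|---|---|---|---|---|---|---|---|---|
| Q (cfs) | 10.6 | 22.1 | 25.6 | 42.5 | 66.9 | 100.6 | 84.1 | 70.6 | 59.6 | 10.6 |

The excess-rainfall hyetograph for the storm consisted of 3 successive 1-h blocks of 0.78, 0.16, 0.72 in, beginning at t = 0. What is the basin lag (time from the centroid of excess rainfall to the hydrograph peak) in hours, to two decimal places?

Centroid of excess rainfall: t_c = Σ P_i·t̄_i / ΣP_i = 1.4639 h (block centres at 0.5, 1.5, 2.5 h).
Hydrograph peak occurs at t = 5 h, so basin lag t_L = 5 − 1.4639 = 3.54 h.

t_L ≈ 3.54 h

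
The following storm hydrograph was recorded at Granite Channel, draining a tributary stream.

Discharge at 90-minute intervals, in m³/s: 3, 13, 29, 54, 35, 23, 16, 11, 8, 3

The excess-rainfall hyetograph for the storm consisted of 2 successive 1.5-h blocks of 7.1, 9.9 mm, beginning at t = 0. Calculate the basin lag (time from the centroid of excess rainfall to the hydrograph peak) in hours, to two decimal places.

t_L ≈ 2.88 h

Centroid of excess rainfall: t_c = Σ P_i·t̄_i / ΣP_i = 1.6235 h (block centres at 0.75, 2.25 h).
Hydrograph peak occurs at t = 4.5 h, so basin lag t_L = 4.5 − 1.6235 = 2.88 h.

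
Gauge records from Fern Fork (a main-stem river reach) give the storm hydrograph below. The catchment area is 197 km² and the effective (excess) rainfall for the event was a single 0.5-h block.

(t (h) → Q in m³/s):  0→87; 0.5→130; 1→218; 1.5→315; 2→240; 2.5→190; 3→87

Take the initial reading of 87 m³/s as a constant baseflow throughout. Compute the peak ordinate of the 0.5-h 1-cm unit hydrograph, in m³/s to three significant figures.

U_p ≈ 379 m³/s

Direct runoff: 0.0, 43.0, 131.0, 228.0, 153.0, 103.0, 0.0 m³/s; ΣQ_DR = 658.0 m³/s, peak = 228.0 m³/s.
Runoff depth d = ΣQ_DR·Δt / A = 658.0 × 1800 / (197 km²) = 6.012 mm.
The 1-cm UH is the DRH scaled by (10 mm)/d, so U_p = 228.0 × 10/6.012 = 379 m³/s.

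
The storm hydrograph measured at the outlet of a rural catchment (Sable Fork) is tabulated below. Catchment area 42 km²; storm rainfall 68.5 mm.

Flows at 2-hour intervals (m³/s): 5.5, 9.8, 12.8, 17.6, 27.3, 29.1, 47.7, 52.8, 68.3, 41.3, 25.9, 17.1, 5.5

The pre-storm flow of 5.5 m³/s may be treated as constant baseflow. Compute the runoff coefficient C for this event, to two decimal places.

C ≈ 0.72

ΣQ_DR = 289.2 m³/s; V = ΣQ_DR·Δt = 2.082 × 10^6 m³.
Runoff depth d = V / A = 49.58 mm.
C = d / P = 49.58 / 68.5 = 0.72.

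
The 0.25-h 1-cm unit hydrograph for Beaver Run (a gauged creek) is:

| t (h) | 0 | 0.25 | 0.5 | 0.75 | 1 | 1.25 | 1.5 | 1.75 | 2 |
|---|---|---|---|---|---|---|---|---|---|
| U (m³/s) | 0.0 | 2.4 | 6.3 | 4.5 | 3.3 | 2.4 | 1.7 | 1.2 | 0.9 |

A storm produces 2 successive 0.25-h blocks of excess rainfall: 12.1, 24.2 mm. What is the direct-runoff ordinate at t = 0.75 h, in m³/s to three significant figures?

Q ≈ 20.7 m³/s

By discrete convolution, Q_j = Σ (P_i / 10 mm) · U_{j−i}.
At t = 0.75 h (j=3): Q = (12.1/10)·4.5 + (24.2/10)·6.3 = 20.7 m³/s.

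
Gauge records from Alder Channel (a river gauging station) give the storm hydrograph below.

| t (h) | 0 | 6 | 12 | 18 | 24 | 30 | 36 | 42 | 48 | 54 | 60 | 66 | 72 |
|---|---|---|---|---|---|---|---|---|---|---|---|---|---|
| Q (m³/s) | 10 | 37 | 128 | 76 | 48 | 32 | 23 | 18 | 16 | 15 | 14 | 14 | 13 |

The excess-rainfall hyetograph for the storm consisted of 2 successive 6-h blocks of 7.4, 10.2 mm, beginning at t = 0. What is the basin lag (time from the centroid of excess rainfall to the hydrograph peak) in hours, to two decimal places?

Centroid of excess rainfall: t_c = Σ P_i·t̄_i / ΣP_i = 6.4773 h (block centres at 3, 9 h).
Hydrograph peak occurs at t = 12 h, so basin lag t_L = 12 − 6.4773 = 5.52 h.

t_L ≈ 5.52 h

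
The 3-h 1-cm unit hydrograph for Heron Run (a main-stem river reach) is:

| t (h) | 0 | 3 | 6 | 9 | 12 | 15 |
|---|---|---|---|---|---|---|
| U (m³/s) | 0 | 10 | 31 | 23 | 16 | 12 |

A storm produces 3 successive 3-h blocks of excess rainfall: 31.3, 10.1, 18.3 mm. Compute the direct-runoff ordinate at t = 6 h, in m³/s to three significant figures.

Q ≈ 107 m³/s

By discrete convolution, Q_j = Σ (P_i / 10 mm) · U_{j−i}.
At t = 6 h (j=2): Q = (31.3/10)·31 + (10.1/10)·10 + (18.3/10)·0 = 107 m³/s.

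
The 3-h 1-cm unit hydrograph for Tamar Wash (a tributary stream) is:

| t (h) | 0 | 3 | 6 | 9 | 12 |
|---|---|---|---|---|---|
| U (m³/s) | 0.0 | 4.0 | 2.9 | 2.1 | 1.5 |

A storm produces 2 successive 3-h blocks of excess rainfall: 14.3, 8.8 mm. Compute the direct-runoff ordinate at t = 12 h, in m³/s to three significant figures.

Q ≈ 3.99 m³/s

By discrete convolution, Q_j = Σ (P_i / 10 mm) · U_{j−i}.
At t = 12 h (j=4): Q = (14.3/10)·1.5 + (8.8/10)·2.1 = 3.99 m³/s.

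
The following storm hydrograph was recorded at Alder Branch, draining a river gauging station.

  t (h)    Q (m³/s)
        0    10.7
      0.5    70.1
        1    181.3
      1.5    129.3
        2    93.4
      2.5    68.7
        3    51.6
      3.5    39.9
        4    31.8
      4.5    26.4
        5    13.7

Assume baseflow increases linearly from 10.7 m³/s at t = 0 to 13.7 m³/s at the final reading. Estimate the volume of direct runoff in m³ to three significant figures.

Direct-runoff ordinates (Q − Q_b): 0.00, 59.10, 170.00, 117.70, 81.50, 56.50, 39.10, 27.10, 18.70, 13.00, 0.00 m³/s.
ΣQ_DR = 582.7 m³/s.
With Δt = 0.5 h = 1800 s, V = ΣQ_DR · Δt = 582.7 × 1800 = 1.05 × 10^6 m³.

V ≈ 1.05 × 10^6 m³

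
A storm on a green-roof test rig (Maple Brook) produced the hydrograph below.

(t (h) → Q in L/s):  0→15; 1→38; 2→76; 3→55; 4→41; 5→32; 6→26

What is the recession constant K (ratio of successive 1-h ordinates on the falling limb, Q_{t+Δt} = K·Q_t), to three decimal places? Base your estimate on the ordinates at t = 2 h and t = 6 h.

Using the recession-limb readings at t = 2 h and t = 6 h: Q falls from 76 to 26 L/s over 4 intervals.
K = (Q₂/Q₁)^(1/4) = (26/76)^(1/4) = 0.765.

K ≈ 0.765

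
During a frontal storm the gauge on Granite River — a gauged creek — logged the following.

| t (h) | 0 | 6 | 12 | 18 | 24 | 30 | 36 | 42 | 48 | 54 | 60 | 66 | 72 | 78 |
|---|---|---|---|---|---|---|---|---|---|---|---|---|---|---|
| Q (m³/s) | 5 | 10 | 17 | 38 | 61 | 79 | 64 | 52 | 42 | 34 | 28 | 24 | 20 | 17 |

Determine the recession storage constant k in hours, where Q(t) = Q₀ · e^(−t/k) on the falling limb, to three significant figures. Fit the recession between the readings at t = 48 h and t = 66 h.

k ≈ 32.2 h

On the falling limb, Q drops from 42 to 24 m³/s between t = 48 h and t = 66 h (Δt = 18 h).
k = −Δt / ln(Q₂/Q₁) = −18 / ln(24/42) = 32.2 h.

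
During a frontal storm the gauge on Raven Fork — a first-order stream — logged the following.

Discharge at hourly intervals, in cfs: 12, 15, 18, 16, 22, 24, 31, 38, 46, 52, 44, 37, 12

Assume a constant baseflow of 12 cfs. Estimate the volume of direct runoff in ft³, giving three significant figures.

Direct-runoff ordinates (Q − Q_b): 0.0, 3.0, 6.0, 4.0, 10.0, 12.0, 19.0, 26.0, 34.0, 40.0, 32.0, 25.0, 0.0 cfs.
ΣQ_DR = 211.0 cfs.
With Δt = 1 h = 3600 s, V = ΣQ_DR · Δt = 211.0 × 3600 = 7.60 × 10^5 ft³.

V ≈ 7.60 × 10^5 ft³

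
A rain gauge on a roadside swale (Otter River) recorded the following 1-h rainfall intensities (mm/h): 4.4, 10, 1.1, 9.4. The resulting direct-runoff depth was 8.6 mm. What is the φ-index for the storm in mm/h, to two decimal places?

Only the 2 blocks with intensity above φ contribute runoff: 10, 9.4 mm/h.
Σ(I−φ)·Δt = d  ⇒  (10+9.4 − 2φ)·1 = 8.6
φ = (19.40 − 8.6/1) / 2 = 5.40 mm/h.

φ ≈ 5.40 mm/h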